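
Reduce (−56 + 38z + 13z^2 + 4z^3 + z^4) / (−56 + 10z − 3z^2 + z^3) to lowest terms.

(−4 + 3z + z^2)/(−4 + z)

Euclidean algorithm in ℚ[z]:
  z^4 + 4z^3 + 13z^2 + 38z − 56 = (z + 7)(z^3 − 3z^2 + 10z − 56) + (24z^2 + 24z + 336)
  z^3 − 3z^2 + 10z − 56 = ((1/24)z − 1/6)(24z^2 + 24z + 336) + (0)
Last nonzero remainder: 24z^2 + 24z + 336. Dividing through by 24 gives the monic gcd z^2 + z + 14.
Cancel z^2 + z + 14 from numerator and denominator to get the reduced form.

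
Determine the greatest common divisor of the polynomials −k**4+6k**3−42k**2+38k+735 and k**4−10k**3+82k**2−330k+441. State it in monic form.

By polynomial division,
  −k**4+6k**3−42k**2+38k+735 = (−1)(k**4−10k**3+82k**2−330k+441) + (−4k**3+40k**2−292k+1176)
  k**4−10k**3+82k**2−330k+441 = (−(1/4)k)(−4k**3+40k**2−292k+1176) + (9k**2−36k+441)
  −4k**3+40k**2−292k+1176 = (−(4/9)k+8/3)(9k**2−36k+441) + (0)
Last nonzero remainder: 9k**2−36k+441. Dividing through by 9 gives the monic gcd k**2−4k+49.

k**2−4k+49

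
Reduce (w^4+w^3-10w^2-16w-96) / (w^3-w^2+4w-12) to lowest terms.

Repeated division with remainder:
  w^4+w^3-10w^2-16w-96 = (w+2)(w^3-w^2+4w-12) + (-12w^2-12w-72)
  w^3-w^2+4w-12 = (-(1/12)w+1/6)(-12w^2-12w-72) + (0)
Last nonzero remainder: -12w^2-12w-72. Dividing through by -12 gives the monic gcd w^2+w+6.
Cancel w^2+w+6 from numerator and denominator to get the reduced form.

(w^2-16)/(w-2)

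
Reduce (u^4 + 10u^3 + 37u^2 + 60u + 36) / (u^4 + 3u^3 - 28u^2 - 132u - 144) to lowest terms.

(u^2 + 5u + 6)/(u^2 - 2u - 24)

By polynomial division,
  u^4 + 10u^3 + 37u^2 + 60u + 36 = (u^4 + 3u^3 - 28u^2 - 132u - 144) + (7u^3 + 65u^2 + 192u + 180)
  u^4 + 3u^3 - 28u^2 - 132u - 144 = ((1/7)u - 44/49)(7u^3 + 65u^2 + 192u + 180) + ((144/49)u^2 + (720/49)u + 864/49)
  7u^3 + 65u^2 + 192u + 180 = ((343/144)u + 245/24)((144/49)u^2 + (720/49)u + 864/49) + (0)
Last nonzero remainder: (144/49)u^2 + (720/49)u + 864/49. Dividing through by 144/49 gives the monic gcd u^2 + 5u + 6.
Cancel u^2 + 5u + 6 from numerator and denominator to get the reduced form.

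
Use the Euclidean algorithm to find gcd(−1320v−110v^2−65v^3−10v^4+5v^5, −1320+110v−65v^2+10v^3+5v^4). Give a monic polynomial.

11+v^2

Apply the Euclidean algorithm:
  5v^5−10v^4−65v^3−110v^2−1320v = (v−4)(5v^4+10v^3−65v^2+110v−1320) + (40v^3−480v^2+440v−5280)
  5v^4+10v^3−65v^2+110v−1320 = ((1/8)v+7/4)(40v^3−480v^2+440v−5280) + (720v^2+7920)
  40v^3−480v^2+440v−5280 = ((1/18)v−2/3)(720v^2+7920) + (0)
Last nonzero remainder: 720v^2+7920. Dividing through by 720 gives the monic gcd v^2+11.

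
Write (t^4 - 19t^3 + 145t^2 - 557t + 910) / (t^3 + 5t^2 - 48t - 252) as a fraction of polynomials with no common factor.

Repeated division with remainder:
  t^4 - 19t^3 + 145t^2 - 557t + 910 = (t - 24)(t^3 + 5t^2 - 48t - 252) + (313t^2 - 1457t - 5138)
  t^3 + 5t^2 - 48t - 252 = ((1/313)t + 3022/97969)(313t^2 - 1457t - 5138) + ((1308736/97969)t - 9161152/97969)
  313t^2 - 1457t - 5138 = ((30664297/1308736)t + 35954623/654368)((1308736/97969)t - 9161152/97969) + (0)
Last nonzero remainder: (1308736/97969)t - 9161152/97969. Dividing through by 1308736/97969 gives the monic gcd t - 7.
Cancel t - 7 from numerator and denominator to get the reduced form.

(t^3 - 12t^2 + 61t - 130)/(t^2 + 12t + 36)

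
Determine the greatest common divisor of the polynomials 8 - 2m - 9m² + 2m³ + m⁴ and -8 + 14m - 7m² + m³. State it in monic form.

2 - 3m + m²

Repeated division with remainder:
  m⁴ + 2m³ - 9m² - 2m + 8 = (m + 9)(m³ - 7m² + 14m - 8) + (40m² - 120m + 80)
  m³ - 7m² + 14m - 8 = ((1/40)m - 1/10)(40m² - 120m + 80) + (0)
Last nonzero remainder: 40m² - 120m + 80. Dividing through by 40 gives the monic gcd m² - 3m + 2.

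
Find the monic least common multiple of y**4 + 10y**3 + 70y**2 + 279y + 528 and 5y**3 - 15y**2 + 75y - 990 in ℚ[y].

y**5 + 4y**4 + 10y**3 - 141y**2 - 1146y - 3168

Apply the Euclidean algorithm:
  y**4 + 10y**3 + 70y**2 + 279y + 528 = ((1/5)y + 13/5)(5y**3 - 15y**2 + 75y - 990) + (94y**2 + 282y + 3102)
  5y**3 - 15y**2 + 75y - 990 = ((5/94)y - 15/47)(94y**2 + 282y + 3102) + (0)
Last nonzero remainder: 94y**2 + 282y + 3102. Dividing through by 94 gives the monic gcd y**2 + 3y + 33.
Then lcm(f, g) = f·g / gcd(f, g); expanding and making the result monic gives the answer.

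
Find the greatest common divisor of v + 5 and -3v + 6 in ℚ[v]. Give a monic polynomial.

1

Apply the Euclidean algorithm:
  v + 5 = (-1/3)(-3v + 6) + (7)
  -3v + 6 = (-(3/7)v + 6/7)(7) + (0)
The last nonzero remainder is the constant 7, so the polynomials are coprime and gcd = 1.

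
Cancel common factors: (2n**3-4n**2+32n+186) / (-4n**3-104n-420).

Repeated division with remainder:
  2n**3-4n**2+32n+186 = (-1/2)(-4n**3-104n-420) + (-4n**2-20n-24)
  -4n**3-104n-420 = (n-5)(-4n**2-20n-24) + (-180n-540)
  -4n**2-20n-24 = ((1/45)n+2/45)(-180n-540) + (0)
Last nonzero remainder: -180n-540. Dividing through by -180 gives the monic gcd n+3.
Cancel n+3 from numerator and denominator to get the reduced form.

(-n**2+5n-31)/(2n**2-6n+70)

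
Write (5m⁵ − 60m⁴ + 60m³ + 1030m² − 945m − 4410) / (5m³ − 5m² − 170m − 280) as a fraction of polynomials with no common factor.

(m³ − 7m² − 9m + 63)/(m + 4)

Apply the Euclidean algorithm:
  5m⁵ − 60m⁴ + 60m³ + 1030m² − 945m − 4410 = (m² − 11m + 35)(5m³ − 5m² − 170m − 280) + (−385m² + 1925m + 5390)
  5m³ − 5m² − 170m − 280 = (−(1/77)m − 4/77)(−385m² + 1925m + 5390) + (0)
Last nonzero remainder: −385m² + 1925m + 5390. Dividing through by −385 gives the monic gcd m² − 5m − 14.
Cancel m² − 5m − 14 from numerator and denominator to get the reduced form.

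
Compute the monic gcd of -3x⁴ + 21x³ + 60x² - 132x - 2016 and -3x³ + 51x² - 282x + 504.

By polynomial division,
  -3x⁴ + 21x³ + 60x² - 132x - 2016 = (x + 10)(-3x³ + 51x² - 282x + 504) + (-168x² + 2184x - 7056)
  -3x³ + 51x² - 282x + 504 = ((1/56)x - 1/14)(-168x² + 2184x - 7056) + (0)
Last nonzero remainder: -168x² + 2184x - 7056. Dividing through by -168 gives the monic gcd x² - 13x + 42.

x² - 13x + 42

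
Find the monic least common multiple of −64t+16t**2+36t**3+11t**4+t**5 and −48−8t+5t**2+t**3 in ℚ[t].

192t−112t**2−92t**3+3t**4+8t**5+t**6

By polynomial division,
  t**5+11t**4+36t**3+16t**2−64t = (t**2+6t+14)(t**3+5t**2−8t−48) + (42t**2+336t+672)
  t**3+5t**2−8t−48 = ((1/42)t−1/14)(42t**2+336t+672) + (0)
Last nonzero remainder: 42t**2+336t+672. Dividing through by 42 gives the monic gcd t**2+8t+16.
Then lcm(f, g) = f·g / gcd(f, g); expanding and making the result monic gives the answer.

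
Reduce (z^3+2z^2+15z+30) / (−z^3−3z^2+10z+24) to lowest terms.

Euclidean algorithm in ℚ[z]:
  z^3+2z^2+15z+30 = (−1)(−z^3−3z^2+10z+24) + (−z^2+25z+54)
  −z^3−3z^2+10z+24 = (z+28)(−z^2+25z+54) + (−744z−1488)
  −z^2+25z+54 = ((1/744)z−9/248)(−744z−1488) + (0)
Last nonzero remainder: −744z−1488. Dividing through by −744 gives the monic gcd z+2.
Cancel z+2 from numerator and denominator to get the reduced form.

(−z^2−15)/(z^2+z−12)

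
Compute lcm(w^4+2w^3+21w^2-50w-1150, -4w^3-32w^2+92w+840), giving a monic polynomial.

w^6+15w^5+89w^4+307w^3-918w^2-17050w-48300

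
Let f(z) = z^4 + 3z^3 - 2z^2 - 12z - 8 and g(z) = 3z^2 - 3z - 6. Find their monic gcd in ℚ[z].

z^2 - z - 2

Euclidean algorithm in ℚ[z]:
  z^4 + 3z^3 - 2z^2 - 12z - 8 = ((1/3)z^2 + (4/3)z + 4/3)(3z^2 - 3z - 6) + (0)
Last nonzero remainder: 3z^2 - 3z - 6. Dividing through by 3 gives the monic gcd z^2 - z - 2.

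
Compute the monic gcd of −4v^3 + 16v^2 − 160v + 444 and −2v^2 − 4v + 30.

v − 3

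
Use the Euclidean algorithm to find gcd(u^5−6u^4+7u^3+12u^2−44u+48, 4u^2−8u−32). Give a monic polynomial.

u^2−2u−8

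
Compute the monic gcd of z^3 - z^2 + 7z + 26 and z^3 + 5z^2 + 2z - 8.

z + 2

Apply the Euclidean algorithm:
  z^3 - z^2 + 7z + 26 = (z^3 + 5z^2 + 2z - 8) + (-6z^2 + 5z + 34)
  z^3 + 5z^2 + 2z - 8 = (-(1/6)z - 35/36)(-6z^2 + 5z + 34) + ((451/36)z + 451/18)
  -6z^2 + 5z + 34 = (-(216/451)z + 612/451)((451/36)z + 451/18) + (0)
Last nonzero remainder: (451/36)z + 451/18. Dividing through by 451/36 gives the monic gcd z + 2.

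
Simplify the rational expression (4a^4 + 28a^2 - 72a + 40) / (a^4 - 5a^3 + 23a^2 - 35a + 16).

(4a^2 + 8a + 40)/(a^2 - 3a + 16)

Repeated division with remainder:
  4a^4 + 28a^2 - 72a + 40 = (4)(a^4 - 5a^3 + 23a^2 - 35a + 16) + (20a^3 - 64a^2 + 68a - 24)
  a^4 - 5a^3 + 23a^2 - 35a + 16 = ((1/20)a - 9/100)(20a^3 - 64a^2 + 68a - 24) + ((346/25)a^2 - (692/25)a + 346/25)
  20a^3 - 64a^2 + 68a - 24 = ((250/173)a - 300/173)((346/25)a^2 - (692/25)a + 346/25) + (0)
Last nonzero remainder: (346/25)a^2 - (692/25)a + 346/25. Dividing through by 346/25 gives the monic gcd a^2 - 2a + 1.
Cancel a^2 - 2a + 1 from numerator and denominator to get the reduced form.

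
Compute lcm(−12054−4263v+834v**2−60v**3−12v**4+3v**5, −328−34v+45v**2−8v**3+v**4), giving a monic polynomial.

16072+1666v−2533v**2+358v**3−4v**4−8v**5+v**6

Apply the Euclidean algorithm:
  3v**5−12v**4−60v**3+834v**2−4263v−12054 = (3v+12)(v**4−8v**3+45v**2−34v−328) + (−99v**3+396v**2−2871v−8118)
  v**4−8v**3+45v**2−34v−328 = (−(1/99)v+4/99)(−99v**3+396v**2−2871v−8118) + (0)
Last nonzero remainder: −99v**3+396v**2−2871v−8118. Dividing through by −99 gives the monic gcd v**3−4v**2+29v+82.
Then lcm(f, g) = f·g / gcd(f, g); expanding and making the result monic gives the answer.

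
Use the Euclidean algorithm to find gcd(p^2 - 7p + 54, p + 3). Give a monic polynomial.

By polynomial division,
  p^2 - 7p + 54 = (p - 10)(p + 3) + (84)
  p + 3 = ((1/84)p + 1/28)(84) + (0)
The last nonzero remainder is the constant 84, so the polynomials are coprime and gcd = 1.

1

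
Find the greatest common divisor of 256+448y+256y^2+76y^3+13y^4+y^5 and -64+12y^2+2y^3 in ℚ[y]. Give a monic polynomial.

16+8y+y^2

Apply the Euclidean algorithm:
  y^5+13y^4+76y^3+256y^2+448y+256 = ((1/2)y^2+(7/2)y+17)(2y^3+12y^2-64) + (84y^2+672y+1344)
  2y^3+12y^2-64 = ((1/42)y-1/21)(84y^2+672y+1344) + (0)
Last nonzero remainder: 84y^2+672y+1344. Dividing through by 84 gives the monic gcd y^2+8y+16.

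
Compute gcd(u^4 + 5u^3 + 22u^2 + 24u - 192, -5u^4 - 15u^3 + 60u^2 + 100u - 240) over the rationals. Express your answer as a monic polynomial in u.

Euclidean algorithm in ℚ[u]:
  u^4 + 5u^3 + 22u^2 + 24u - 192 = (-1/5)(-5u^4 - 15u^3 + 60u^2 + 100u - 240) + (2u^3 + 34u^2 + 44u - 240)
  -5u^4 - 15u^3 + 60u^2 + 100u - 240 = (-(5/2)u + 35)(2u^3 + 34u^2 + 44u - 240) + (-1020u^2 - 2040u + 8160)
  2u^3 + 34u^2 + 44u - 240 = (-(1/510)u - 1/34)(-1020u^2 - 2040u + 8160) + (0)
Last nonzero remainder: -1020u^2 - 2040u + 8160. Dividing through by -1020 gives the monic gcd u^2 + 2u - 8.

u^2 + 2u - 8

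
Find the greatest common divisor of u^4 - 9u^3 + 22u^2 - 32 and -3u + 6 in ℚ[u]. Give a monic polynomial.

u - 2

By polynomial division,
  u^4 - 9u^3 + 22u^2 - 32 = (-(1/3)u^3 + (7/3)u^2 - (8/3)u - 16/3)(-3u + 6) + (0)
Last nonzero remainder: -3u + 6. Dividing through by -3 gives the monic gcd u - 2.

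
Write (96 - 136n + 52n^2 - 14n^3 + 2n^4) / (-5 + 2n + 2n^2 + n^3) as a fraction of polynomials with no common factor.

Apply the Euclidean algorithm:
  2n^4 - 14n^3 + 52n^2 - 136n + 96 = (2n - 18)(n^3 + 2n^2 + 2n - 5) + (84n^2 - 90n + 6)
  n^3 + 2n^2 + 2n - 5 = ((1/84)n + 43/1176)(84n^2 - 90n + 6) + ((1023/196)n - 1023/196)
  84n^2 - 90n + 6 = ((5488/341)n - 392/341)((1023/196)n - 1023/196) + (0)
Last nonzero remainder: (1023/196)n - 1023/196. Dividing through by 1023/196 gives the monic gcd n - 1.
Cancel n - 1 from numerator and denominator to get the reduced form.

(-96 + 40n - 12n^2 + 2n^3)/(5 + 3n + n^2)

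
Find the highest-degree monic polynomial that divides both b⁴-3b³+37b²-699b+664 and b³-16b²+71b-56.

b²-9b+8

Apply the Euclidean algorithm:
  b⁴-3b³+37b²-699b+664 = (b+13)(b³-16b²+71b-56) + (174b²-1566b+1392)
  b³-16b²+71b-56 = ((1/174)b-7/174)(174b²-1566b+1392) + (0)
Last nonzero remainder: 174b²-1566b+1392. Dividing through by 174 gives the monic gcd b²-9b+8.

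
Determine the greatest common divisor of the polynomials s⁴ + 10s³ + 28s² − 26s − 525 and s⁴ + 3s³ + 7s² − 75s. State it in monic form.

By polynomial division,
  s⁴ + 10s³ + 28s² − 26s − 525 = (s⁴ + 3s³ + 7s² − 75s) + (7s³ + 21s² + 49s − 525)
  s⁴ + 3s³ + 7s² − 75s = ((1/7)s)(7s³ + 21s² + 49s − 525) + (0)
Last nonzero remainder: 7s³ + 21s² + 49s − 525. Dividing through by 7 gives the monic gcd s³ + 3s² + 7s − 75.

s³ + 3s² + 7s − 75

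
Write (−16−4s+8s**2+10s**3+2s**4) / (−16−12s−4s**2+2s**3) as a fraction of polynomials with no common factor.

(−4+3s+s**2)/(−4+s)

Apply the Euclidean algorithm:
  2s**4+10s**3+8s**2−4s−16 = (s+7)(2s**3−4s**2−12s−16) + (48s**2+96s+96)
  2s**3−4s**2−12s−16 = ((1/24)s−1/6)(48s**2+96s+96) + (0)
Last nonzero remainder: 48s**2+96s+96. Dividing through by 48 gives the monic gcd s**2+2s+2.
Cancel s**2+2s+2 from numerator and denominator to get the reduced form.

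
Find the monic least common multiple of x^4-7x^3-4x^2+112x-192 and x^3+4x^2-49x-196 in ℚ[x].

x^6-7x^5-53x^4+455x^3+4x^2-5488x+9408

Euclidean algorithm in ℚ[x]:
  x^4-7x^3-4x^2+112x-192 = (x-11)(x^3+4x^2-49x-196) + (89x^2-231x-2348)
  x^3+4x^2-49x-196 = ((1/89)x+587/7921)(89x^2-231x-2348) + (-(43560/7921)x-174240/7921)
  89x^2-231x-2348 = (-(704969/43560)x+4649627/43560)(-(43560/7921)x-174240/7921) + (0)
Last nonzero remainder: -(43560/7921)x-174240/7921. Dividing through by -43560/7921 gives the monic gcd x+4.
Then lcm(f, g) = f·g / gcd(f, g); expanding and making the result monic gives the answer.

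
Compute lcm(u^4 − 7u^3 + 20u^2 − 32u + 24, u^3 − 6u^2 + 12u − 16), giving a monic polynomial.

Repeated division with remainder:
  u^4 − 7u^3 + 20u^2 − 32u + 24 = (u − 1)(u^3 − 6u^2 + 12u − 16) + (2u^2 − 4u + 8)
  u^3 − 6u^2 + 12u − 16 = ((1/2)u − 2)(2u^2 − 4u + 8) + (0)
Last nonzero remainder: 2u^2 − 4u + 8. Dividing through by 2 gives the monic gcd u^2 − 2u + 4.
Then lcm(f, g) = f·g / gcd(f, g); expanding and making the result monic gives the answer.

u^5 − 11u^4 + 48u^3 − 112u^2 + 152u − 96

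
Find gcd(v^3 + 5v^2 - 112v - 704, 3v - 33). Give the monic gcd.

Euclidean algorithm in ℚ[v]:
  v^3 + 5v^2 - 112v - 704 = ((1/3)v^2 + (16/3)v + 64/3)(3v - 33) + (0)
Last nonzero remainder: 3v - 33. Dividing through by 3 gives the monic gcd v - 11.

v - 11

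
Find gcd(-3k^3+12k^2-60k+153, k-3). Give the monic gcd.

k-3

By polynomial division,
  -3k^3+12k^2-60k+153 = (-3k^2+3k-51)(k-3) + (0)
The last nonzero remainder k-3 is already monic.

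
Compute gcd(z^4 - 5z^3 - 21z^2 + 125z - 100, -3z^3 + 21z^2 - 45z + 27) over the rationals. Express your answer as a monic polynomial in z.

z - 1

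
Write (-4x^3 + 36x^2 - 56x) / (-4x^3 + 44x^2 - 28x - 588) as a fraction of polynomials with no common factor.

Euclidean algorithm in ℚ[x]:
  -4x^3 + 36x^2 - 56x = (-4x^3 + 44x^2 - 28x - 588) + (-8x^2 - 28x + 588)
  -4x^3 + 44x^2 - 28x - 588 = ((1/2)x - 29/4)(-8x^2 - 28x + 588) + (-525x + 3675)
  -8x^2 - 28x + 588 = ((8/525)x + 4/25)(-525x + 3675) + (0)
Last nonzero remainder: -525x + 3675. Dividing through by -525 gives the monic gcd x - 7.
Cancel x - 7 from numerator and denominator to get the reduced form.

(x^2 - 2x)/(x^2 - 4x - 21)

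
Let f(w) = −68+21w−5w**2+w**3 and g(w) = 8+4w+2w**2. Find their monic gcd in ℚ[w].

1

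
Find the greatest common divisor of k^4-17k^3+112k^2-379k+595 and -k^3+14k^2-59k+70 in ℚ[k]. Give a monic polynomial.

Repeated division with remainder:
  k^4-17k^3+112k^2-379k+595 = (-k+3)(-k^3+14k^2-59k+70) + (11k^2-132k+385)
  -k^3+14k^2-59k+70 = (-(1/11)k+2/11)(11k^2-132k+385) + (0)
Last nonzero remainder: 11k^2-132k+385. Dividing through by 11 gives the monic gcd k^2-12k+35.

k^2-12k+35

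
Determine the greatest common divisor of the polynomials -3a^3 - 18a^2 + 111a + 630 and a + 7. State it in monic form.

Euclidean algorithm in ℚ[a]:
  -3a^3 - 18a^2 + 111a + 630 = (-3a^2 + 3a + 90)(a + 7) + (0)
The last nonzero remainder a + 7 is already monic.

a + 7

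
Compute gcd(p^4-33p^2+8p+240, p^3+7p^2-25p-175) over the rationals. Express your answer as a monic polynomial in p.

p+5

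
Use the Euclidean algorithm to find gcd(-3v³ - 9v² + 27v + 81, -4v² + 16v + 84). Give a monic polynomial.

Repeated division with remainder:
  -3v³ - 9v² + 27v + 81 = ((3/4)v + 21/4)(-4v² + 16v + 84) + (-120v - 360)
  -4v² + 16v + 84 = ((1/30)v - 7/30)(-120v - 360) + (0)
Last nonzero remainder: -120v - 360. Dividing through by -120 gives the monic gcd v + 3.

v + 3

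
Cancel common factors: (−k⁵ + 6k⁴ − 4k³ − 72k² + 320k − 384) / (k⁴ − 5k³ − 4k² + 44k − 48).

Apply the Euclidean algorithm:
  −k⁵ + 6k⁴ − 4k³ − 72k² + 320k − 384 = (−k + 1)(k⁴ − 5k³ − 4k² + 44k − 48) + (−3k³ − 24k² + 228k − 336)
  k⁴ − 5k³ − 4k² + 44k − 48 = (−(1/3)k + 13/3)(−3k³ − 24k² + 228k − 336) + (176k² − 1056k + 1408)
  −3k³ − 24k² + 228k − 336 = (−(3/176)k − 21/88)(176k² − 1056k + 1408) + (0)
Last nonzero remainder: 176k² − 1056k + 1408. Dividing through by 176 gives the monic gcd k² − 6k + 8.
Cancel k² − 6k + 8 from numerator and denominator to get the reduced form.

(−k³ + 4k − 48)/(k² + k − 6)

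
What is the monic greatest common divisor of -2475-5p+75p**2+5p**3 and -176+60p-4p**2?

1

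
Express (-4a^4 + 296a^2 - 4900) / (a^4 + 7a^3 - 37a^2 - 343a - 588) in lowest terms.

(-4a^2 + 100)/(a^2 + 7a + 12)

Euclidean algorithm in ℚ[a]:
  -4a^4 + 296a^2 - 4900 = (-4)(a^4 + 7a^3 - 37a^2 - 343a - 588) + (28a^3 + 148a^2 - 1372a - 7252)
  a^4 + 7a^3 - 37a^2 - 343a - 588 = ((1/28)a + 3/49)(28a^3 + 148a^2 - 1372a - 7252) + ((144/49)a^2 - 144)
  28a^3 + 148a^2 - 1372a - 7252 = ((343/36)a + 1813/36)((144/49)a^2 - 144) + (0)
Last nonzero remainder: (144/49)a^2 - 144. Dividing through by 144/49 gives the monic gcd a^2 - 49.
Cancel a^2 - 49 from numerator and denominator to get the reduced form.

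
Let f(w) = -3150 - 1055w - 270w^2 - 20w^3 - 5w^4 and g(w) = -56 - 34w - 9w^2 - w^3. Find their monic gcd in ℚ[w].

14 + 5w + w^2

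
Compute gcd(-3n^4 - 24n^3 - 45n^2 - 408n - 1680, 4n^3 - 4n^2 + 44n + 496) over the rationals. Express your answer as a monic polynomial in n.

Repeated division with remainder:
  -3n^4 - 24n^3 - 45n^2 - 408n - 1680 = (-(3/4)n - 27/4)(4n^3 - 4n^2 + 44n + 496) + (-39n^2 + 261n + 1668)
  4n^3 - 4n^2 + 44n + 496 = (-(4/39)n - 296/507)(-39n^2 + 261n + 1668) + ((62100/169)n + 248400/169)
  -39n^2 + 261n + 1668 = (-(2197/20700)n + 23491/20700)((62100/169)n + 248400/169) + (0)
Last nonzero remainder: (62100/169)n + 248400/169. Dividing through by 62100/169 gives the monic gcd n + 4.

n + 4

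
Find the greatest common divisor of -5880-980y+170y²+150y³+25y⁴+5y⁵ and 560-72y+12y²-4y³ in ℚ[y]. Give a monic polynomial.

28+2y+y²

Euclidean algorithm in ℚ[y]:
  5y⁵+25y⁴+150y³+170y²-980y-5880 = (-(5/4)y²-10y-45)(-4y³+12y²-72y+560) + (690y²+1380y+19320)
  -4y³+12y²-72y+560 = (-(2/345)y+2/69)(690y²+1380y+19320) + (0)
Last nonzero remainder: 690y²+1380y+19320. Dividing through by 690 gives the monic gcd y²+2y+28.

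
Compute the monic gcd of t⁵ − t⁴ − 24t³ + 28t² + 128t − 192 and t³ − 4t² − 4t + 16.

t² − 6t + 8

Euclidean algorithm in ℚ[t]:
  t⁵ − t⁴ − 24t³ + 28t² + 128t − 192 = (t² + 3t − 8)(t³ − 4t² − 4t + 16) + (−8t² + 48t − 64)
  t³ − 4t² − 4t + 16 = (−(1/8)t − 1/4)(−8t² + 48t − 64) + (0)
Last nonzero remainder: −8t² + 48t − 64. Dividing through by −8 gives the monic gcd t² − 6t + 8.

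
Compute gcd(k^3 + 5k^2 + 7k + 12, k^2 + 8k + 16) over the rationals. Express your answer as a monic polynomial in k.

k + 4

Apply the Euclidean algorithm:
  k^3 + 5k^2 + 7k + 12 = (k − 3)(k^2 + 8k + 16) + (15k + 60)
  k^2 + 8k + 16 = ((1/15)k + 4/15)(15k + 60) + (0)
Last nonzero remainder: 15k + 60. Dividing through by 15 gives the monic gcd k + 4.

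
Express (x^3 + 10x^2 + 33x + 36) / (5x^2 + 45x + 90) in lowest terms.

(x^2 + 7x + 12)/(5x + 30)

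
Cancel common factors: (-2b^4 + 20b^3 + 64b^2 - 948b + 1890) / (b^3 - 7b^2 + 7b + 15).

(-2b^2 + 4b + 126)/(b + 1)

Repeated division with remainder:
  -2b^4 + 20b^3 + 64b^2 - 948b + 1890 = (-2b + 6)(b^3 - 7b^2 + 7b + 15) + (120b^2 - 960b + 1800)
  b^3 - 7b^2 + 7b + 15 = ((1/120)b + 1/120)(120b^2 - 960b + 1800) + (0)
Last nonzero remainder: 120b^2 - 960b + 1800. Dividing through by 120 gives the monic gcd b^2 - 8b + 15.
Cancel b^2 - 8b + 15 from numerator and denominator to get the reduced form.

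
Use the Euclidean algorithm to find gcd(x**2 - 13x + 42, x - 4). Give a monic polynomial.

1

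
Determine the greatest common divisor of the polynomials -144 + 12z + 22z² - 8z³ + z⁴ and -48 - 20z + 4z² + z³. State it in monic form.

Apply the Euclidean algorithm:
  z⁴ - 8z³ + 22z² + 12z - 144 = (z - 12)(z³ + 4z² - 20z - 48) + (90z² - 180z - 720)
  z³ + 4z² - 20z - 48 = ((1/90)z + 1/15)(90z² - 180z - 720) + (0)
Last nonzero remainder: 90z² - 180z - 720. Dividing through by 90 gives the monic gcd z² - 2z - 8.

-8 - 2z + z²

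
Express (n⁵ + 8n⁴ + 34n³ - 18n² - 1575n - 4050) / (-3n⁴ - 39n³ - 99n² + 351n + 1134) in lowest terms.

(-n³ + n² - 25n + 225)/(3n² + 12n - 63)

Apply the Euclidean algorithm:
  n⁵ + 8n⁴ + 34n³ - 18n² - 1575n - 4050 = (-(1/3)n + 5/3)(-3n⁴ - 39n³ - 99n² + 351n + 1134) + (66n³ + 264n² - 1782n - 5940)
  -3n⁴ - 39n³ - 99n² + 351n + 1134 = (-(1/22)n - 9/22)(66n³ + 264n² - 1782n - 5940) + (-72n² - 648n - 1296)
  66n³ + 264n² - 1782n - 5940 = (-(11/12)n + 55/12)(-72n² - 648n - 1296) + (0)
Last nonzero remainder: -72n² - 648n - 1296. Dividing through by -72 gives the monic gcd n² + 9n + 18.
Cancel n² + 9n + 18 from numerator and denominator to get the reduced form.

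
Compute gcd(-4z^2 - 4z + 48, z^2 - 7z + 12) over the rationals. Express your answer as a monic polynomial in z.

z - 3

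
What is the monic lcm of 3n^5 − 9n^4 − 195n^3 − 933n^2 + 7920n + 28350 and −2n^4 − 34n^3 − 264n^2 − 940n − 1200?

Euclidean algorithm in ℚ[n]:
  3n^5 − 9n^4 − 195n^3 − 933n^2 + 7920n + 28350 = (−(3/2)n + 30)(−2n^4 − 34n^3 − 264n^2 − 940n − 1200) + (429n^3 + 5577n^2 + 34320n + 64350)
  −2n^4 − 34n^3 − 264n^2 − 940n − 1200 = (−(2/429)n − 8/429)(429n^3 + 5577n^2 + 34320n + 64350) + (0)
Last nonzero remainder: 429n^3 + 5577n^2 + 34320n + 64350. Dividing through by 429 gives the monic gcd n^3 + 13n^2 + 80n + 150.
Then lcm(f, g) = f·g / gcd(f, g); expanding and making the result monic gives the answer.

n^6 + n^5 − 77n^4 − 571n^3 + 1396n^2 + 20010n + 37800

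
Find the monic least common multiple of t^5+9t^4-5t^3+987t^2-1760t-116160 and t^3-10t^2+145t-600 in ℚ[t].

t^6+4t^5-50t^4+1012t^3-6695t^2-107360t+580800

Repeated division with remainder:
  t^5+9t^4-5t^3+987t^2-1760t-116160 = (t^2+19t+40)(t^3-10t^2+145t-600) + (-768t^2+3840t-92160)
  t^3-10t^2+145t-600 = (-(1/768)t+5/768)(-768t^2+3840t-92160) + (0)
Last nonzero remainder: -768t^2+3840t-92160. Dividing through by -768 gives the monic gcd t^2-5t+120.
Then lcm(f, g) = f·g / gcd(f, g); expanding and making the result monic gives the answer.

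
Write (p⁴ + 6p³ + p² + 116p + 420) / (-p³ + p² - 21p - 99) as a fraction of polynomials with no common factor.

Apply the Euclidean algorithm:
  p⁴ + 6p³ + p² + 116p + 420 = (-p - 7)(-p³ + p² - 21p - 99) + (-13p² - 130p - 273)
  -p³ + p² - 21p - 99 = ((1/13)p - 11/13)(-13p² - 130p - 273) + (-110p - 330)
  -13p² - 130p - 273 = ((13/110)p + 91/110)(-110p - 330) + (0)
Last nonzero remainder: -110p - 330. Dividing through by -110 gives the monic gcd p + 3.
Cancel p + 3 from numerator and denominator to get the reduced form.

(-p³ - 3p² + 8p - 140)/(p² - 4p + 33)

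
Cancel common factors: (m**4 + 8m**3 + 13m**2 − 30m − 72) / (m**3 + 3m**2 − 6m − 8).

By polynomial division,
  m**4 + 8m**3 + 13m**2 − 30m − 72 = (m + 5)(m**3 + 3m**2 − 6m − 8) + (4m**2 + 8m − 32)
  m**3 + 3m**2 − 6m − 8 = ((1/4)m + 1/4)(4m**2 + 8m − 32) + (0)
Last nonzero remainder: 4m**2 + 8m − 32. Dividing through by 4 gives the monic gcd m**2 + 2m − 8.
Cancel m**2 + 2m − 8 from numerator and denominator to get the reduced form.

(m**2 + 6m + 9)/(m + 1)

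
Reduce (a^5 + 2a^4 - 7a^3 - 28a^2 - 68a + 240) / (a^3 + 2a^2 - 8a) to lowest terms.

(a^3 + a - 30)/(a)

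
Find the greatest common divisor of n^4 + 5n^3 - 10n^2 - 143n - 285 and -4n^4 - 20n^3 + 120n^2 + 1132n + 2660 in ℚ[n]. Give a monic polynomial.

Repeated division with remainder:
  n^4 + 5n^3 - 10n^2 - 143n - 285 = (-1/4)(-4n^4 - 20n^3 + 120n^2 + 1132n + 2660) + (20n^2 + 140n + 380)
  -4n^4 - 20n^3 + 120n^2 + 1132n + 2660 = (-(1/5)n^2 + (2/5)n + 7)(20n^2 + 140n + 380) + (0)
Last nonzero remainder: 20n^2 + 140n + 380. Dividing through by 20 gives the monic gcd n^2 + 7n + 19.

n^2 + 7n + 19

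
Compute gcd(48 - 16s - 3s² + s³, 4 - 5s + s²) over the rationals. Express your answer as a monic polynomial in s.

-4 + s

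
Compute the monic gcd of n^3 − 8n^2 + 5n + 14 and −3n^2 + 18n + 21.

By polynomial division,
  n^3 − 8n^2 + 5n + 14 = (−(1/3)n + 2/3)(−3n^2 + 18n + 21) + (0)
Last nonzero remainder: −3n^2 + 18n + 21. Dividing through by −3 gives the monic gcd n^2 − 6n − 7.

n^2 − 6n − 7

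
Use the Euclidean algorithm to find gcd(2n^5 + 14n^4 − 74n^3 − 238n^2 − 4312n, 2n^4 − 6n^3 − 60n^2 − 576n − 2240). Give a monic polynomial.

n^2 + 3n + 28

Repeated division with remainder:
  2n^5 + 14n^4 − 74n^3 − 238n^2 − 4312n = (n + 10)(2n^4 − 6n^3 − 60n^2 − 576n − 2240) + (46n^3 + 938n^2 + 3688n + 22400)
  2n^4 − 6n^3 − 60n^2 − 576n − 2240 = ((1/23)n − 538/529)(46n^3 + 938n^2 + 3688n + 22400) + ((388080/529)n^2 + (1164240/529)n + 10866240/529)
  46n^3 + 938n^2 + 3688n + 22400 = ((12167/194040)n + 5290/4851)((388080/529)n^2 + (1164240/529)n + 10866240/529) + (0)
Last nonzero remainder: (388080/529)n^2 + (1164240/529)n + 10866240/529. Dividing through by 388080/529 gives the monic gcd n^2 + 3n + 28.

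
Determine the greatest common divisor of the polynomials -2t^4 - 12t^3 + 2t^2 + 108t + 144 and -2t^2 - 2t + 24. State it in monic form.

t^2 + t - 12

Euclidean algorithm in ℚ[t]:
  -2t^4 - 12t^3 + 2t^2 + 108t + 144 = (t^2 + 5t + 6)(-2t^2 - 2t + 24) + (0)
Last nonzero remainder: -2t^2 - 2t + 24. Dividing through by -2 gives the monic gcd t^2 + t - 12.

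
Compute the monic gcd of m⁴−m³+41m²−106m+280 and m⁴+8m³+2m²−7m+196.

m²−3m+7

Euclidean algorithm in ℚ[m]:
  m⁴−m³+41m²−106m+280 = (m⁴+8m³+2m²−7m+196) + (−9m³+39m²−99m+84)
  m⁴+8m³+2m²−7m+196 = (−(1/9)m−37/27)(−9m³+39m²−99m+84) + ((400/9)m²−(400/3)m+2800/9)
  −9m³+39m²−99m+84 = (−(81/400)m+27/100)((400/9)m²−(400/3)m+2800/9) + (0)
Last nonzero remainder: (400/9)m²−(400/3)m+2800/9. Dividing through by 400/9 gives the monic gcd m²−3m+7.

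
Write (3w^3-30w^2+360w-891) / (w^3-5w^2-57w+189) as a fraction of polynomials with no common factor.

By polynomial division,
  3w^3-30w^2+360w-891 = (3)(w^3-5w^2-57w+189) + (-15w^2+531w-1458)
  w^3-5w^2-57w+189 = (-(1/15)w-152/75)(-15w^2+531w-1458) + ((23049/25)w-69147/25)
  -15w^2+531w-1458 = (-(125/7683)w+1350/2561)((23049/25)w-69147/25) + (0)
Last nonzero remainder: (23049/25)w-69147/25. Dividing through by 23049/25 gives the monic gcd w-3.
Cancel w-3 from numerator and denominator to get the reduced form.

(3w^2-21w+297)/(w^2-2w-63)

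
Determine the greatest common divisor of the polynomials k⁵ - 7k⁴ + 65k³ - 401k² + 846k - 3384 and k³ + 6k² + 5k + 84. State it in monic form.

k² - k + 12

Euclidean algorithm in ℚ[k]:
  k⁵ - 7k⁴ + 65k³ - 401k² + 846k - 3384 = (k² - 13k + 138)(k³ + 6k² + 5k + 84) + (-1248k² + 1248k - 14976)
  k³ + 6k² + 5k + 84 = (-(1/1248)k - 7/1248)(-1248k² + 1248k - 14976) + (0)
Last nonzero remainder: -1248k² + 1248k - 14976. Dividing through by -1248 gives the monic gcd k² - k + 12.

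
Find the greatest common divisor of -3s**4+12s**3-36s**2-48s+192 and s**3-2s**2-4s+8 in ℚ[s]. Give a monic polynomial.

Euclidean algorithm in ℚ[s]:
  -3s**4+12s**3-36s**2-48s+192 = (-3s+6)(s**3-2s**2-4s+8) + (-36s**2+144)
  s**3-2s**2-4s+8 = (-(1/36)s+1/18)(-36s**2+144) + (0)
Last nonzero remainder: -36s**2+144. Dividing through by -36 gives the monic gcd s**2-4.

s**2-4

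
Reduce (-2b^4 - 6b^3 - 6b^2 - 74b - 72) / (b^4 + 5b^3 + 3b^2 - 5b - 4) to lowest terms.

(-2b^2 + 4b - 18)/(b^2 - 1)

Euclidean algorithm in ℚ[b]:
  -2b^4 - 6b^3 - 6b^2 - 74b - 72 = (-2)(b^4 + 5b^3 + 3b^2 - 5b - 4) + (4b^3 - 84b - 80)
  b^4 + 5b^3 + 3b^2 - 5b - 4 = ((1/4)b + 5/4)(4b^3 - 84b - 80) + (24b^2 + 120b + 96)
  4b^3 - 84b - 80 = ((1/6)b - 5/6)(24b^2 + 120b + 96) + (0)
Last nonzero remainder: 24b^2 + 120b + 96. Dividing through by 24 gives the monic gcd b^2 + 5b + 4.
Cancel b^2 + 5b + 4 from numerator and denominator to get the reduced form.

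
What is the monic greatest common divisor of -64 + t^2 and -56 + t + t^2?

8 + t

Apply the Euclidean algorithm:
  t^2 - 64 = (t^2 + t - 56) + (-t - 8)
  t^2 + t - 56 = (-t + 7)(-t - 8) + (0)
Last nonzero remainder: -t - 8. Dividing through by -1 gives the monic gcd t + 8.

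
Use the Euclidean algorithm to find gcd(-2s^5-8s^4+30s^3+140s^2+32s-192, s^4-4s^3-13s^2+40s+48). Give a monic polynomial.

s^2-s-12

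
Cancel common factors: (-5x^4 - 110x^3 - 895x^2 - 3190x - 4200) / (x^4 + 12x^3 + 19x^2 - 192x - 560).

By polynomial division,
  -5x^4 - 110x^3 - 895x^2 - 3190x - 4200 = (-5)(x^4 + 12x^3 + 19x^2 - 192x - 560) + (-50x^3 - 800x^2 - 4150x - 7000)
  x^4 + 12x^3 + 19x^2 - 192x - 560 = (-(1/50)x + 2/25)(-50x^3 - 800x^2 - 4150x - 7000) + (0)
Last nonzero remainder: -50x^3 - 800x^2 - 4150x - 7000. Dividing through by -50 gives the monic gcd x^3 + 16x^2 + 83x + 140.
Cancel x^3 + 16x^2 + 83x + 140 from numerator and denominator to get the reduced form.

(-5x - 30)/(x - 4)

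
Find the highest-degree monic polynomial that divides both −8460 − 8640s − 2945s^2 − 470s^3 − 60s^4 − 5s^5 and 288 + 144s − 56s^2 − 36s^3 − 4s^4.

By polynomial division,
  −5s^5 − 60s^4 − 470s^3 − 2945s^2 − 8640s − 8460 = ((5/4)s + 15/4)(−4s^4 − 36s^3 − 56s^2 + 144s + 288) + (−265s^3 − 2915s^2 − 9540s − 9540)
  −4s^4 − 36s^3 − 56s^2 + 144s + 288 = ((4/265)s − 8/265)(−265s^3 − 2915s^2 − 9540s − 9540) + (0)
Last nonzero remainder: −265s^3 − 2915s^2 − 9540s − 9540. Dividing through by −265 gives the monic gcd s^3 + 11s^2 + 36s + 36.

36 + 36s + 11s^2 + s^3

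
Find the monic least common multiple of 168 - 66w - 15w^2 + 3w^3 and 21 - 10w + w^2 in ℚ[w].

-168 + 122w - 7w^2 - 8w^3 + w^4

By polynomial division,
  3w^3 - 15w^2 - 66w + 168 = (3w + 15)(w^2 - 10w + 21) + (21w - 147)
  w^2 - 10w + 21 = ((1/21)w - 1/7)(21w - 147) + (0)
Last nonzero remainder: 21w - 147. Dividing through by 21 gives the monic gcd w - 7.
Then lcm(f, g) = f·g / gcd(f, g); expanding and making the result monic gives the answer.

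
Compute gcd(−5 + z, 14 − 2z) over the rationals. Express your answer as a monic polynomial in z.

1

Euclidean algorithm in ℚ[z]:
  z − 5 = (−1/2)(−2z + 14) + (2)
  −2z + 14 = (−z + 7)(2) + (0)
The last nonzero remainder is the constant 2, so the polynomials are coprime and gcd = 1.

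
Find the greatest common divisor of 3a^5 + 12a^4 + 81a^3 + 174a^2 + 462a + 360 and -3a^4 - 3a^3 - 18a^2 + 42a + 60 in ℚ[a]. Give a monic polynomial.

Repeated division with remainder:
  3a^5 + 12a^4 + 81a^3 + 174a^2 + 462a + 360 = (-a - 3)(-3a^4 - 3a^3 - 18a^2 + 42a + 60) + (54a^3 + 162a^2 + 648a + 540)
  -3a^4 - 3a^3 - 18a^2 + 42a + 60 = (-(1/18)a + 1/9)(54a^3 + 162a^2 + 648a + 540) + (0)
Last nonzero remainder: 54a^3 + 162a^2 + 648a + 540. Dividing through by 54 gives the monic gcd a^3 + 3a^2 + 12a + 10.

a^3 + 3a^2 + 12a + 10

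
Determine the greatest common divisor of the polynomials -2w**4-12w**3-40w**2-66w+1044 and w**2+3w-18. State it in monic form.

w**2+3w-18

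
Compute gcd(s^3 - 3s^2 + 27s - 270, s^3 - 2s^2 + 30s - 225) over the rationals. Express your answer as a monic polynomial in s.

s^2 + 3s + 45

Apply the Euclidean algorithm:
  s^3 - 3s^2 + 27s - 270 = (s^3 - 2s^2 + 30s - 225) + (-s^2 - 3s - 45)
  s^3 - 2s^2 + 30s - 225 = (-s + 5)(-s^2 - 3s - 45) + (0)
Last nonzero remainder: -s^2 - 3s - 45. Dividing through by -1 gives the monic gcd s^2 + 3s + 45.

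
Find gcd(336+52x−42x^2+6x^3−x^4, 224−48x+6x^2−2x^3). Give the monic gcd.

−4+x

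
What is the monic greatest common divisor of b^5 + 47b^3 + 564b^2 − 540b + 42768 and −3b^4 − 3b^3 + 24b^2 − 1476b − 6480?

b^2 − 10b + 72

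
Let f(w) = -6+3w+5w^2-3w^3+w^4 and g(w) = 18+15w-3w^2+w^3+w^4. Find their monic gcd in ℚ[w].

6+3w-2w^2+w^3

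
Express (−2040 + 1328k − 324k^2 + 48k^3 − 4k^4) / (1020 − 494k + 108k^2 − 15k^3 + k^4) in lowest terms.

(12 − 4k)/(−6 + k)

By polynomial division,
  −4k^4 + 48k^3 − 324k^2 + 1328k − 2040 = (−4)(k^4 − 15k^3 + 108k^2 − 494k + 1020) + (−12k^3 + 108k^2 − 648k + 2040)
  k^4 − 15k^3 + 108k^2 − 494k + 1020 = (−(1/12)k + 1/2)(−12k^3 + 108k^2 − 648k + 2040) + (0)
Last nonzero remainder: −12k^3 + 108k^2 − 648k + 2040. Dividing through by −12 gives the monic gcd k^3 − 9k^2 + 54k − 170.
Cancel k^3 − 9k^2 + 54k − 170 from numerator and denominator to get the reduced form.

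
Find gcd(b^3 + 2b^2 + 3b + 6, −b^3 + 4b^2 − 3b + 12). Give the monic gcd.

b^2 + 3

Euclidean algorithm in ℚ[b]:
  b^3 + 2b^2 + 3b + 6 = (−1)(−b^3 + 4b^2 − 3b + 12) + (6b^2 + 18)
  −b^3 + 4b^2 − 3b + 12 = (−(1/6)b + 2/3)(6b^2 + 18) + (0)
Last nonzero remainder: 6b^2 + 18. Dividing through by 6 gives the monic gcd b^2 + 3.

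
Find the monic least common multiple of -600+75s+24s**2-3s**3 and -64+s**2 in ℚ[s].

Euclidean algorithm in ℚ[s]:
  -3s**3+24s**2+75s-600 = (-3s+24)(s**2-64) + (-117s+936)
  s**2-64 = (-(1/117)s-8/117)(-117s+936) + (0)
Last nonzero remainder: -117s+936. Dividing through by -117 gives the monic gcd s-8.
Then lcm(f, g) = f·g / gcd(f, g); expanding and making the result monic gives the answer.

1600-89s**2+s**4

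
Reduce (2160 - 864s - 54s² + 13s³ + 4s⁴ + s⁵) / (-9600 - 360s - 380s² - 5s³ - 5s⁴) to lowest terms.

(-54 + 27s - s³)/(240 - 15s + 5s²)

By polynomial division,
  s⁵ + 4s⁴ + 13s³ - 54s² - 864s + 2160 = (-(1/5)s - 3/5)(-5s⁴ - 5s³ - 380s² - 360s - 9600) + (-66s³ - 354s² - 3000s - 3600)
  -5s⁴ - 5s³ - 380s² - 360s - 9600 = ((5/66)s - 40/121)(-66s³ - 354s² - 3000s - 3600) + (-(32640/121)s² - (130560/121)s - 1305600/121)
  -66s³ - 354s² - 3000s - 3600 = ((1331/5440)s + 363/1088)(-(32640/121)s² - (130560/121)s - 1305600/121) + (0)
Last nonzero remainder: -(32640/121)s² - (130560/121)s - 1305600/121. Dividing through by -32640/121 gives the monic gcd s² + 4s + 40.
Cancel s² + 4s + 40 from numerator and denominator to get the reduced form.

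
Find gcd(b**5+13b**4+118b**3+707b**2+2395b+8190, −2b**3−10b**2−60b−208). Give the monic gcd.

Euclidean algorithm in ℚ[b]:
  b**5+13b**4+118b**3+707b**2+2395b+8190 = (−(1/2)b**2−4b−24)(−2b**3−10b**2−60b−208) + (123b**2+123b+3198)
  −2b**3−10b**2−60b−208 = (−(2/123)b−8/123)(123b**2+123b+3198) + (0)
Last nonzero remainder: 123b**2+123b+3198. Dividing through by 123 gives the monic gcd b**2+b+26.

b**2+b+26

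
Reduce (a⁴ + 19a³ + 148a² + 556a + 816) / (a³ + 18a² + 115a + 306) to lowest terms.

(a² + 10a + 24)/(a + 9)

Repeated division with remainder:
  a⁴ + 19a³ + 148a² + 556a + 816 = (a + 1)(a³ + 18a² + 115a + 306) + (15a² + 135a + 510)
  a³ + 18a² + 115a + 306 = ((1/15)a + 3/5)(15a² + 135a + 510) + (0)
Last nonzero remainder: 15a² + 135a + 510. Dividing through by 15 gives the monic gcd a² + 9a + 34.
Cancel a² + 9a + 34 from numerator and denominator to get the reduced form.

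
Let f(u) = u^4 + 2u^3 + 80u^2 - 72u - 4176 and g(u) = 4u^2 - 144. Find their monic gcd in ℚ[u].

u^2 - 36

Euclidean algorithm in ℚ[u]:
  u^4 + 2u^3 + 80u^2 - 72u - 4176 = ((1/4)u^2 + (1/2)u + 29)(4u^2 - 144) + (0)
Last nonzero remainder: 4u^2 - 144. Dividing through by 4 gives the monic gcd u^2 - 36.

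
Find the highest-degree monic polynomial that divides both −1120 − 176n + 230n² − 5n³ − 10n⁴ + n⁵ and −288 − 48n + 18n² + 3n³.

−16 + n²

By polynomial division,
  n⁵ − 10n⁴ − 5n³ + 230n² − 176n − 1120 = ((1/3)n² − (16/3)n + 107/3)(3n³ + 18n² − 48n − 288) + (−572n² + 9152)
  3n³ + 18n² − 48n − 288 = (−(3/572)n − 9/286)(−572n² + 9152) + (0)
Last nonzero remainder: −572n² + 9152. Dividing through by −572 gives the monic gcd n² − 16.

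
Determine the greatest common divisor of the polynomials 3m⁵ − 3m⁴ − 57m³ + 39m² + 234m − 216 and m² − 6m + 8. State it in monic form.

m² − 6m + 8

Repeated division with remainder:
  3m⁵ − 3m⁴ − 57m³ + 39m² + 234m − 216 = (3m³ + 15m² + 9m − 27)(m² − 6m + 8) + (0)
The last nonzero remainder m² − 6m + 8 is already monic.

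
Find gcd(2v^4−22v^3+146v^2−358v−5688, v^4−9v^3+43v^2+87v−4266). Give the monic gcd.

v^3−15v^2+133v−711

Repeated division with remainder:
  2v^4−22v^3+146v^2−358v−5688 = (2)(v^4−9v^3+43v^2+87v−4266) + (−4v^3+60v^2−532v+2844)
  v^4−9v^3+43v^2+87v−4266 = (−(1/4)v−3/2)(−4v^3+60v^2−532v+2844) + (0)
Last nonzero remainder: −4v^3+60v^2−532v+2844. Dividing through by −4 gives the monic gcd v^3−15v^2+133v−711.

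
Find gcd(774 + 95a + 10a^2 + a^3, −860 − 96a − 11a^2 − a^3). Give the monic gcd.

86 + a + a^2

By polynomial division,
  a^3 + 10a^2 + 95a + 774 = (−1)(−a^3 − 11a^2 − 96a − 860) + (−a^2 − a − 86)
  −a^3 − 11a^2 − 96a − 860 = (a + 10)(−a^2 − a − 86) + (0)
Last nonzero remainder: −a^2 − a − 86. Dividing through by −1 gives the monic gcd a^2 + a + 86.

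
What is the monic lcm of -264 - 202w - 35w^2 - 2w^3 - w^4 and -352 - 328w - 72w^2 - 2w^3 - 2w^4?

528 + 668w + 272w^2 + 39w^3 + 4w^4 + w^5

By polynomial division,
  -w^4 - 2w^3 - 35w^2 - 202w - 264 = (1/2)(-2w^4 - 2w^3 - 72w^2 - 328w - 352) + (-w^3 + w^2 - 38w - 88)
  -2w^4 - 2w^3 - 72w^2 - 328w - 352 = (2w + 4)(-w^3 + w^2 - 38w - 88) + (0)
Last nonzero remainder: -w^3 + w^2 - 38w - 88. Dividing through by -1 gives the monic gcd w^3 - w^2 + 38w + 88.
Then lcm(f, g) = f·g / gcd(f, g); expanding and making the result monic gives the answer.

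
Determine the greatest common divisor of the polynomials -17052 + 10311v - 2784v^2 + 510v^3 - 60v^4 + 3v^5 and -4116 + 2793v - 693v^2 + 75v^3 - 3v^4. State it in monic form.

Repeated division with remainder:
  3v^5 - 60v^4 + 510v^3 - 2784v^2 + 10311v - 17052 = (-v - 5)(-3v^4 + 75v^3 - 693v^2 + 2793v - 4116) + (192v^3 - 3456v^2 + 20160v - 37632)
  -3v^4 + 75v^3 - 693v^2 + 2793v - 4116 = (-(1/64)v + 7/64)(192v^3 - 3456v^2 + 20160v - 37632) + (0)
Last nonzero remainder: 192v^3 - 3456v^2 + 20160v - 37632. Dividing through by 192 gives the monic gcd v^3 - 18v^2 + 105v - 196.

-196 + 105v - 18v^2 + v^3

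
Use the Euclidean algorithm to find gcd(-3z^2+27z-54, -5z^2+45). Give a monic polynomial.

z-3

Repeated division with remainder:
  -3z^2+27z-54 = (3/5)(-5z^2+45) + (27z-81)
  -5z^2+45 = (-(5/27)z-5/9)(27z-81) + (0)
Last nonzero remainder: 27z-81. Dividing through by 27 gives the monic gcd z-3.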